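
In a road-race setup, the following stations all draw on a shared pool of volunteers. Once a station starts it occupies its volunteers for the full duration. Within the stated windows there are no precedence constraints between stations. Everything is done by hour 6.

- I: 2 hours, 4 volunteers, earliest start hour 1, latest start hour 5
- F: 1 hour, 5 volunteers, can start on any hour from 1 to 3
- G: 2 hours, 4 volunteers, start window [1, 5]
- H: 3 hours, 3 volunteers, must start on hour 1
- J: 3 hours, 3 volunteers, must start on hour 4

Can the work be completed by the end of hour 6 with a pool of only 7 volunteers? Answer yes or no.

The minimum achievable peak is 8; 7 < 8, so no feasible schedule stays within the cap.

no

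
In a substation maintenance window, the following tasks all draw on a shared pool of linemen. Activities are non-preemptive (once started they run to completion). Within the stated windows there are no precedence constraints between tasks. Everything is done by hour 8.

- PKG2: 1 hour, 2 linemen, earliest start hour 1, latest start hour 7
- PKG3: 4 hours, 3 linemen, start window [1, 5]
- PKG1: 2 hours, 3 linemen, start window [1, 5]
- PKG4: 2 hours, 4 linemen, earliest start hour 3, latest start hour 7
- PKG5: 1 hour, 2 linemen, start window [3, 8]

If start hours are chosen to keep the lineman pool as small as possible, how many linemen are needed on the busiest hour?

5

Early-start (PKG2@1, PKG3@1, PKG1@1, PKG4@3, PKG5@3) gives peak 9: h1:8  h2:6  h3:9  h4:7  h5:0  h6:0  h7:0  h8:0.
Shift PKG1→5, PKG4→7.
Schedule PKG2@1, PKG3@1, PKG1@5, PKG4@7, PKG5@3: h1:5  h2:3  h3:5  h4:3  h5:3  h6:3  h7:4  h8:4 — peak 5.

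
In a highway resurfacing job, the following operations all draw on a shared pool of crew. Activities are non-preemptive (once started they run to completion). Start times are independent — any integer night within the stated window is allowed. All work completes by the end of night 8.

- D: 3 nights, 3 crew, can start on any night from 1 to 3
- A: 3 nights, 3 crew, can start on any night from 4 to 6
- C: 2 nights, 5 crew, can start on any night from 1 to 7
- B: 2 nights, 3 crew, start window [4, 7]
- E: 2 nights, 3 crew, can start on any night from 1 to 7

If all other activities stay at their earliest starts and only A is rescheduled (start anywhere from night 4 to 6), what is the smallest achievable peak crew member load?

A@4: n1:11  n2:11  n3:3  n4:6  n5:6  n6:3  n7:0  n8:0 → peak 11
A@5: n1:11  n2:11  n3:3  n4:3  n5:6  n6:3  n7:3  n8:0 → peak 11
A@6: n1:11  n2:11  n3:3  n4:3  n5:3  n6:3  n7:3  n8:3 → peak 11
Best is A@4, peak 11.

11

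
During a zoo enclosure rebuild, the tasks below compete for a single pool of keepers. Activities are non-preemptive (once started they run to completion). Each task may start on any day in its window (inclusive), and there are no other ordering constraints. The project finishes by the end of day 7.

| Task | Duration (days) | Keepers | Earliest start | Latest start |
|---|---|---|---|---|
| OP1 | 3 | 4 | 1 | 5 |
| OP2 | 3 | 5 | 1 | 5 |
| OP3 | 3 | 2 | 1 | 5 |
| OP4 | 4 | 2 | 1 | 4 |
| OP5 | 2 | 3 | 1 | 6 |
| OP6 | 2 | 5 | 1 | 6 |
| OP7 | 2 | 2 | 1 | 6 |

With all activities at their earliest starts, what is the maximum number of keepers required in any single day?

Early-start schedule: OP1@1, OP2@1, OP3@1, OP4@1, OP5@1, OP6@1, OP7@1.
Load per day: day 1: 23, day 2: 23, day 3: 13, day 4: 2, day 5: 0, day 6: 0, day 7: 0.
Peak is 23.

23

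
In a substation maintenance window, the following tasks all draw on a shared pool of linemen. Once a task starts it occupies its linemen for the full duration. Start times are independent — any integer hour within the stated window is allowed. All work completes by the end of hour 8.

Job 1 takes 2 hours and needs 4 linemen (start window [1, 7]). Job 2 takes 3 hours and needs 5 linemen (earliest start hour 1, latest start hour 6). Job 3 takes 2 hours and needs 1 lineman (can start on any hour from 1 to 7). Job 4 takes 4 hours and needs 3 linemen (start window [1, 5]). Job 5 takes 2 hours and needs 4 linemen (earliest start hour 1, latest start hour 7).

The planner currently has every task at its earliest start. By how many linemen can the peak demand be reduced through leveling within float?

10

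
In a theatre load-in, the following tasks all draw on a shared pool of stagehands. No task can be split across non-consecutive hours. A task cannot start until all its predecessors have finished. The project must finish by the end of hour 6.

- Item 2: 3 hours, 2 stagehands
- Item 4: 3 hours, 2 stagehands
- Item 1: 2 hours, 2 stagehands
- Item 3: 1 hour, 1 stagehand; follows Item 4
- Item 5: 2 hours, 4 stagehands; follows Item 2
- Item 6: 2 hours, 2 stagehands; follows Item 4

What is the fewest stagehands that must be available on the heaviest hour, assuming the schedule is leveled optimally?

6

Early-start (Item 2@1, Item 4@1, Item 1@1, Item 3@4, Item 5@4, Item 6@4) gives peak 7: h1:6  h2:6  h3:4  h4:7  h5:6  h6:0.
Shift Item 6→5.
Schedule Item 2@1, Item 4@1, Item 1@1, Item 3@4, Item 5@4, Item 6@5: h1:6  h2:6  h3:4  h4:5  h5:6  h6:2 — peak 6.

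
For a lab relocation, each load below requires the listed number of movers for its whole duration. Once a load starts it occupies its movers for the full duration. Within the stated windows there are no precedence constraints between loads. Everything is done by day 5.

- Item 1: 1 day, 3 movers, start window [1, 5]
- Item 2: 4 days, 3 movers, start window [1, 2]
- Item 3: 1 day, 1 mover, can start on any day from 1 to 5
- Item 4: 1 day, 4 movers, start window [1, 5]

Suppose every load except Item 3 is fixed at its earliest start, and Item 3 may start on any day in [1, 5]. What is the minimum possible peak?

Item 3@1: d1:11  d2:3  d3:3  d4:3  d5:0 → peak 11
Item 3@2: d1:10  d2:4  d3:3  d4:3  d5:0 → peak 10
Item 3@3: d1:10  d2:3  d3:4  d4:3  d5:0 → peak 10
Item 3@4: d1:10  d2:3  d3:3  d4:4  d5:0 → peak 10
Item 3@5: d1:10  d2:3  d3:3  d4:3  d5:1 → peak 10
Best is Item 3@2, peak 10.

10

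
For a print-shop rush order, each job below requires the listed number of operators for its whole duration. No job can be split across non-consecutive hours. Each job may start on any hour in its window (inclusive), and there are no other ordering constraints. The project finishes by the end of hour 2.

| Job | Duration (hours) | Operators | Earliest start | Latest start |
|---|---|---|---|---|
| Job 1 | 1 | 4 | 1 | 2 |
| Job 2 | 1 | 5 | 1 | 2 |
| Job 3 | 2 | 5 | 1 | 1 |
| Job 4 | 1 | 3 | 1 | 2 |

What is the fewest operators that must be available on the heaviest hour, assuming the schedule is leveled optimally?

Early-start (Job 1@1, Job 2@1, Job 3@1, Job 4@1) gives peak 17: h1:17  h2:5.
Shift Job 2→2.
Schedule Job 1@1, Job 2@2, Job 3@1, Job 4@1: h1:12  h2:10 — peak 12.
No arrangement of the 8 feasible schedules does better.

12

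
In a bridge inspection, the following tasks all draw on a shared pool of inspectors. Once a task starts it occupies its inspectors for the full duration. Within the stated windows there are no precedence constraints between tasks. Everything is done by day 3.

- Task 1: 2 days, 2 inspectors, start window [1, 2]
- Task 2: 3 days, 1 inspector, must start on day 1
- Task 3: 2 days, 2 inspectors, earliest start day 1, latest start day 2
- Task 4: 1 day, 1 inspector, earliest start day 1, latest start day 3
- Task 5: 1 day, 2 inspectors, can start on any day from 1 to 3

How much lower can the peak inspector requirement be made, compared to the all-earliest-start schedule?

3

Early-start peak: d1:8  d2:5  d3:1 ⇒ 8.
Leveled (Task 1@1, Task 2@1, Task 3@1, Task 4@3, Task 5@3): d1:5  d2:5  d3:4 ⇒ 5.
Reduction 8 − 5 = 3.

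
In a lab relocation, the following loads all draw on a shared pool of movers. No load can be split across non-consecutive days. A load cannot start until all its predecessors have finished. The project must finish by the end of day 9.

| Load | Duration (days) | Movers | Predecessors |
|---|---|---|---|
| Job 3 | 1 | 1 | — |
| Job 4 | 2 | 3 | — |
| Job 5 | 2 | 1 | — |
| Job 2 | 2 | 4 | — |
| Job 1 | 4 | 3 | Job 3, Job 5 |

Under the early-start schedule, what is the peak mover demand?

9

Early-start schedule: Job 3@1, Job 4@1, Job 5@1, Job 2@1, Job 1@3.
Load per day: day 1: 9, day 2: 8, day 3: 3, day 4: 3, day 5: 3, day 6: 3, day 7: 0, day 8: 0, day 9: 0.
Peak is 9.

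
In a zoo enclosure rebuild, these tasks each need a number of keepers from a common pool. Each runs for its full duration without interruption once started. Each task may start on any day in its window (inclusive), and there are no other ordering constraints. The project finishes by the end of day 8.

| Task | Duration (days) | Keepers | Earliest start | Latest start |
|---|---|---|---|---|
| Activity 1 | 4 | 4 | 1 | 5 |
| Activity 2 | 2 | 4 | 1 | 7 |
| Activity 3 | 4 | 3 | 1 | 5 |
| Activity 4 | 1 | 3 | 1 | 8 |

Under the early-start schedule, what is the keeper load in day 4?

7

At early start, day 4 has: Activity 1, Activity 3.
Demand: 4 + 3 = 7.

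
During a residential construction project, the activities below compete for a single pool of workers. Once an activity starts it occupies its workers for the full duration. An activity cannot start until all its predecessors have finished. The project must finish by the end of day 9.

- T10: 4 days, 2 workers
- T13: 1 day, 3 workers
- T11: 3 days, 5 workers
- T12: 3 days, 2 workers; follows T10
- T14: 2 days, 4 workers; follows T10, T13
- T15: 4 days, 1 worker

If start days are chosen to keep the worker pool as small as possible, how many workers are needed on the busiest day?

7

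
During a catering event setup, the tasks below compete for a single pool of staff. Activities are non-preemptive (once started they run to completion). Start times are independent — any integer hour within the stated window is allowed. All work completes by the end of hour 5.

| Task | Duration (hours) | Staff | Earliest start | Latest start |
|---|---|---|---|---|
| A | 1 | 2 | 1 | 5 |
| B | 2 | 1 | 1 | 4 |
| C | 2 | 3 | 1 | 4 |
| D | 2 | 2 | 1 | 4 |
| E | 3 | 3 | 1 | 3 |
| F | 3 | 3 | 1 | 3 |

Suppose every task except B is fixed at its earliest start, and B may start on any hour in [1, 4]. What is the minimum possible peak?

B@1: h1:14  h2:12  h3:6  h4:0  h5:0 → peak 14
B@2: h1:13  h2:12  h3:7  h4:0  h5:0 → peak 13
B@3: h1:13  h2:11  h3:7  h4:1  h5:0 → peak 13
B@4: h1:13  h2:11  h3:6  h4:1  h5:1 → peak 13
Best is B@2, peak 13.

13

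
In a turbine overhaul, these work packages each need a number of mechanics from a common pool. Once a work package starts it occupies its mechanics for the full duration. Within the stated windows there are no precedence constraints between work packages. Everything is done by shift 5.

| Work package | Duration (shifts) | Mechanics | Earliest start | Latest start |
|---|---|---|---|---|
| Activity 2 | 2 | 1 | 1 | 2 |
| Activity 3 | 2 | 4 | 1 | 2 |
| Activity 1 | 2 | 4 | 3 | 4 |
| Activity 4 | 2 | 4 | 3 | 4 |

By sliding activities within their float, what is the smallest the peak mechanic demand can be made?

Schedule Activity 2@1, Activity 3@1, Activity 1@3, Activity 4@3: s1:5  s2:5  s3:8  s4:8  s5:0 — peak 8.
No arrangement of the 16 feasible schedules does better.

8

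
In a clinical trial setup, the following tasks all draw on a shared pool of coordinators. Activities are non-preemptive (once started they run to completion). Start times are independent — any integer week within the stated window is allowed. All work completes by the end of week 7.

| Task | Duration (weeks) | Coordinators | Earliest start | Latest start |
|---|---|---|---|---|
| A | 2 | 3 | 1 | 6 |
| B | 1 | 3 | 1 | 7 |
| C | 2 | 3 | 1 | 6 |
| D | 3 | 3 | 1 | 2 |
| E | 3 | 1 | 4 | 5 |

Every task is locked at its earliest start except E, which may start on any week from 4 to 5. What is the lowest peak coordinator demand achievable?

E@4: w1:12  w2:9  w3:3  w4:1  w5:1  w6:1  w7:0 → peak 12
E@5: w1:12  w2:9  w3:3  w4:0  w5:1  w6:1  w7:1 → peak 12
Best is E@4, peak 12.

12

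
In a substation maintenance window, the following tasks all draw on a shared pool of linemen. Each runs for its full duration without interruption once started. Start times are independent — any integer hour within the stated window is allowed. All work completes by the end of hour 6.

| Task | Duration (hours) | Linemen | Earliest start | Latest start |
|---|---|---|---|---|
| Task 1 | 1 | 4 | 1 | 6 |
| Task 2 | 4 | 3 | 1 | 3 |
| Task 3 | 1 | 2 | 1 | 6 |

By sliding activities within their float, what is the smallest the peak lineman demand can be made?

Early-start (Task 1@1, Task 2@1, Task 3@1) gives peak 9: h1:9  h2:3  h3:3  h4:3  h5:0  h6:0.
Shift Task 2→2, Task 3→6.
Schedule Task 1@1, Task 2@2, Task 3@6: h1:4  h2:3  h3:3  h4:3  h5:3  h6:2 — peak 4.

4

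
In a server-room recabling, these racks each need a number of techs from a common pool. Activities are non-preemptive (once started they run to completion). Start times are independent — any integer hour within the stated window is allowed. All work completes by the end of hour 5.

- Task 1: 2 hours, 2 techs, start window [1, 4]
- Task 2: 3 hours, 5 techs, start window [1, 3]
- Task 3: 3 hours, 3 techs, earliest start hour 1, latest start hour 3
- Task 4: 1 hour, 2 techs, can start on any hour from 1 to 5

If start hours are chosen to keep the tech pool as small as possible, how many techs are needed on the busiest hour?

8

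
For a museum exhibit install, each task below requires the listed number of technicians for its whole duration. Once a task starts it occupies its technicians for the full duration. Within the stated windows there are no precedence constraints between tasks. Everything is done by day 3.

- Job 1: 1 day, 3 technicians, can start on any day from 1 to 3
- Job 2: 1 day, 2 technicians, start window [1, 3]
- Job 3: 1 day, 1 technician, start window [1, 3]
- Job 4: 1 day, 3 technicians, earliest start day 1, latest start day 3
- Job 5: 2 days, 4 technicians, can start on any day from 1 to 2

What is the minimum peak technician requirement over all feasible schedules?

Early-start (Job 1@1, Job 2@1, Job 3@1, Job 4@1, Job 5@1) gives peak 13: d1:13  d2:4  d3:0.
Shift Job 2→2, Job 3→3, Job 5→2.
Schedule Job 1@1, Job 2@2, Job 3@3, Job 4@1, Job 5@2: d1:6  d2:6  d3:5 — peak 6.
Total technician-days = 17 over 3 days ⇒ peak ≥ ⌈17/3⌉ = 6, so 6 is optimal.

6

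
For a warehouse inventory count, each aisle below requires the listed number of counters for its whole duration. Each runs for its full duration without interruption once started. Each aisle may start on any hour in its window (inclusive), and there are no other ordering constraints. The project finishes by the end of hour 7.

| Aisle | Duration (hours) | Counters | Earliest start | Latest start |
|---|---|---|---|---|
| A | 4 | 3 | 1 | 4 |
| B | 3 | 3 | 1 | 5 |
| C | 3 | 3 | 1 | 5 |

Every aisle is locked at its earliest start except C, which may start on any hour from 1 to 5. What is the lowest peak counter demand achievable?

6

C@1: h1:9  h2:9  h3:9  h4:3  h5:0  h6:0  h7:0 → peak 9
C@2: h1:6  h2:9  h3:9  h4:6  h5:0  h6:0  h7:0 → peak 9
C@3: h1:6  h2:6  h3:9  h4:6  h5:3  h6:0  h7:0 → peak 9
C@4: h1:6  h2:6  h3:6  h4:6  h5:3  h6:3  h7:0 → peak 6
C@5: h1:6  h2:6  h3:6  h4:3  h5:3  h6:3  h7:3 → peak 6
Best is C@4, peak 6.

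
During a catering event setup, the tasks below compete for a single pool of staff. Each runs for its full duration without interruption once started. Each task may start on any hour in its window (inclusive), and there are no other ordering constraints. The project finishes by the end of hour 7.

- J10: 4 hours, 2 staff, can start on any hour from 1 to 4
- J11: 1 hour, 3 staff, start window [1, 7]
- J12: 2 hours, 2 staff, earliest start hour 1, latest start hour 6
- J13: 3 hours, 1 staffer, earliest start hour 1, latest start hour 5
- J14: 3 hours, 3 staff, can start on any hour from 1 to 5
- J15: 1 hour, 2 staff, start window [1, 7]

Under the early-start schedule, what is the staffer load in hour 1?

At early start, hour 1 has: J10, J11, J12, J13, J14, J15.
Demand: 2 + 3 + 2 + 1 + 3 + 2 = 13.

13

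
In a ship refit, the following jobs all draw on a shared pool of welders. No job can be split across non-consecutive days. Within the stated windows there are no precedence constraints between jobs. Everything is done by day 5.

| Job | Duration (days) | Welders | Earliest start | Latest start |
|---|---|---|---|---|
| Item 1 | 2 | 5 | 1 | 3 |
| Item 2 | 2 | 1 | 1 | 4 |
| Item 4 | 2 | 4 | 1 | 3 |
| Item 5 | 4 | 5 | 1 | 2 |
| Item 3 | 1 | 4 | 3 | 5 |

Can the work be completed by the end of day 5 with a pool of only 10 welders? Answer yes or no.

Schedule Item 1@1, Item 2@3, Item 4@3, Item 5@1, Item 3@5: d1:10  d2:10  d3:10  d4:10  d5:4 — peak 10 ≤ 10.

yes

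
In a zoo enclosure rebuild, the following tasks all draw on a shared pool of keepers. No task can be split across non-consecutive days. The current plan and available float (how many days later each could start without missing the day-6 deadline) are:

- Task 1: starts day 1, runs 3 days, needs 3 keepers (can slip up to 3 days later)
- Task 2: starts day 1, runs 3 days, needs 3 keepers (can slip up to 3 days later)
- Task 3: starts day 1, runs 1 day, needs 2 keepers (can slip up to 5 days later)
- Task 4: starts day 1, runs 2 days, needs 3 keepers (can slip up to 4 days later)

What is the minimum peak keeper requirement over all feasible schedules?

6

Early-start (Task 1@1, Task 2@1, Task 3@1, Task 4@1) gives peak 11: d1:11  d2:9  d3:6  d4:0  d5:0  d6:0.
Shift Task 3→4, Task 4→4.
Schedule Task 1@1, Task 2@1, Task 3@4, Task 4@4: d1:6  d2:6  d3:6  d4:5  d5:3  d6:0 — peak 6.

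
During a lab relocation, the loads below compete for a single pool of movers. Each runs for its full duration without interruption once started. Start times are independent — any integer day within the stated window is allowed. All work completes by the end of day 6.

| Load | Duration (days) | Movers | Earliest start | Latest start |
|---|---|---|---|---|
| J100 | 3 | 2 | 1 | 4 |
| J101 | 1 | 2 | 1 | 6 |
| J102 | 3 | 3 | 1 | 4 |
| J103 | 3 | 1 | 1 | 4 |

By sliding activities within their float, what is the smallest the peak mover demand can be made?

4

Early-start (J100@1, J101@1, J102@1, J103@1) gives peak 8: d1:8  d2:6  d3:6  d4:0  d5:0  d6:0.
Shift J102→4, J103→2.
Schedule J100@1, J101@1, J102@4, J103@2: d1:4  d2:3  d3:3  d4:4  d5:3  d6:3 — peak 4.
Total mover-days = 20 over 6 days ⇒ peak ≥ ⌈20/6⌉ = 4, so 4 is optimal.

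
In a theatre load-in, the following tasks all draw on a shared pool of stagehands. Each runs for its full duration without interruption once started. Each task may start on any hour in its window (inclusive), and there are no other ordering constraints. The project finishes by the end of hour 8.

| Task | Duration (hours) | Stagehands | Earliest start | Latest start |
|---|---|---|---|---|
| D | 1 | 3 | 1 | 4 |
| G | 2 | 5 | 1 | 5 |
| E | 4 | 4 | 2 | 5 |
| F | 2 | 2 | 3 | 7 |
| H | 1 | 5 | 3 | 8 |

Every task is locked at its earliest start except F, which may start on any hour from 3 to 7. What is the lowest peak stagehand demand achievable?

F@3: h1:8  h2:9  h3:11  h4:6  h5:4  h6:0  h7:0  h8:0 → peak 11
F@4: h1:8  h2:9  h3:9  h4:6  h5:6  h6:0  h7:0  h8:0 → peak 9
F@5: h1:8  h2:9  h3:9  h4:4  h5:6  h6:2  h7:0  h8:0 → peak 9
F@6: h1:8  h2:9  h3:9  h4:4  h5:4  h6:2  h7:2  h8:0 → peak 9
F@7: h1:8  h2:9  h3:9  h4:4  h5:4  h6:0  h7:2  h8:2 → peak 9
Best is F@4, peak 9.

9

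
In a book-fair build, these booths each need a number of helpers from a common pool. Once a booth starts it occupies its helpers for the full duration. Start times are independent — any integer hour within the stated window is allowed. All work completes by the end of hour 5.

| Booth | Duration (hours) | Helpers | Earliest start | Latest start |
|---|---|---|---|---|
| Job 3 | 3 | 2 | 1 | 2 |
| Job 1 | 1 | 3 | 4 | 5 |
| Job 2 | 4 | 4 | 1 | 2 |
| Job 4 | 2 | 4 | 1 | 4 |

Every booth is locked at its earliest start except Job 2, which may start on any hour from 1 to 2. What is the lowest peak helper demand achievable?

Job 2@1: h1:10  h2:10  h3:6  h4:7  h5:0 → peak 10
Job 2@2: h1:6  h2:10  h3:6  h4:7  h5:4 → peak 10
Best is Job 2@1, peak 10.

10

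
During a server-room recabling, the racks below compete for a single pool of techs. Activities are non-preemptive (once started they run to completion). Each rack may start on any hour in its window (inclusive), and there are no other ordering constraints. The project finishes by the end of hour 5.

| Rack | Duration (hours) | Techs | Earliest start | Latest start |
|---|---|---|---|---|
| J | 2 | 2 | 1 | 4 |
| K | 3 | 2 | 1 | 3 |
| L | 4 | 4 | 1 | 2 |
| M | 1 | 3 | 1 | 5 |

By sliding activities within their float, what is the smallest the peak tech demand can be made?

Early-start (J@1, K@1, L@1, M@1) gives peak 11: h1:11  h2:8  h3:6  h4:4  h5:0.
Shift K→3, M→5.
Schedule J@1, K@3, L@1, M@5: h1:6  h2:6  h3:6  h4:6  h5:5 — peak 6.
Total tech-hours = 29 over 5 hours ⇒ peak ≥ ⌈29/5⌉ = 6, so 6 is optimal.

6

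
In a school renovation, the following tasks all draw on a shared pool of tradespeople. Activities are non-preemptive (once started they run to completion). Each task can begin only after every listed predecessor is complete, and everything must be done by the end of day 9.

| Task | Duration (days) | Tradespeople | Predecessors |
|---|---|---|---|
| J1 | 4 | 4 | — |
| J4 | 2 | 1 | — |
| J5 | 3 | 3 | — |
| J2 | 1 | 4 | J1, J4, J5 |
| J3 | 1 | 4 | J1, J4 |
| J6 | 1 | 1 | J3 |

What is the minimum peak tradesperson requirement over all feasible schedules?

Early-start (J1@1, J4@1, J5@1, J2@5, J3@5, J6@6) gives peak 8: d1:8  d2:8  d3:7  d4:4  d5:8  d6:1  d7:0  d8:0  d9:0.
Shift J5→5, J2→9, J3→8, J6→9.
Schedule J1@1, J4@1, J5@5, J2@9, J3@8, J6@9: d1:5  d2:5  d3:4  d4:4  d5:3  d6:3  d7:3  d8:4  d9:5 — peak 5.

5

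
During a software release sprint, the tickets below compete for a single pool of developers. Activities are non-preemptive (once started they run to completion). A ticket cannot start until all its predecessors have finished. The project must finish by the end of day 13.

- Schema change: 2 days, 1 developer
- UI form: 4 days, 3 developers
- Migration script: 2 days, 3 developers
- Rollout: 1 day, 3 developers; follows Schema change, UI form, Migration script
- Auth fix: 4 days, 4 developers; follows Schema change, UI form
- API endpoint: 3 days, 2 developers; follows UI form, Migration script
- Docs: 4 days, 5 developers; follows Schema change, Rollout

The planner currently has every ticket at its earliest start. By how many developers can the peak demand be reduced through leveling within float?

5

Early-start peak: d1:7  d2:7  d3:3  d4:3  d5:9  d6:11  d7:11  d8:9  d9:5  d10:0  d11:0  d12:0  d13:0 ⇒ 11.
Leveled (Schema change@1, UI form@1, Migration script@3, Rollout@5, Auth fix@6, API endpoint@5, Docs@10): d1:4  d2:4  d3:6  d4:6  d5:5  d6:6  d7:6  d8:4  d9:4  d10:5  d11:5  d12:5  d13:5 ⇒ 6.
Reduction 11 − 6 = 5.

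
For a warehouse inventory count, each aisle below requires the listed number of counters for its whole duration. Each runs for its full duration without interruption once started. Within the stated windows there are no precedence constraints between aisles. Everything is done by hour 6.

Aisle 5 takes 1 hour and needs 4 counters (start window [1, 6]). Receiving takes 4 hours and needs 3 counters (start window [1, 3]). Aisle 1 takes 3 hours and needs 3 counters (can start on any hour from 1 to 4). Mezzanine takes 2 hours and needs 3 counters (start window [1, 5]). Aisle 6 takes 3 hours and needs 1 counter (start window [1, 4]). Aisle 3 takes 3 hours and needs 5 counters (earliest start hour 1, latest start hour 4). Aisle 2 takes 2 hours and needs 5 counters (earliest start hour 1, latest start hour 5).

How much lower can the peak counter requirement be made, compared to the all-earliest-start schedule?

14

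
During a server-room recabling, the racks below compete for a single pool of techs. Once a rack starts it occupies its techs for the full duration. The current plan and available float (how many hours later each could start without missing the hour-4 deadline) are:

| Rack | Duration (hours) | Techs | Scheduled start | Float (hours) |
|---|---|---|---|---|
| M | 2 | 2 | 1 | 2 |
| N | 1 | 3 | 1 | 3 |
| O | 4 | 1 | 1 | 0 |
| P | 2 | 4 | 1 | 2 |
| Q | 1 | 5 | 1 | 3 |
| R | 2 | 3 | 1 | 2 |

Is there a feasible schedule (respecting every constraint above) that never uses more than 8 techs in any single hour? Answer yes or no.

Schedule M@1, N@1, O@1, P@3, Q@2, R@3: h1:6  h2:8  h3:8  h4:8 — peak 8 ≤ 8.

yes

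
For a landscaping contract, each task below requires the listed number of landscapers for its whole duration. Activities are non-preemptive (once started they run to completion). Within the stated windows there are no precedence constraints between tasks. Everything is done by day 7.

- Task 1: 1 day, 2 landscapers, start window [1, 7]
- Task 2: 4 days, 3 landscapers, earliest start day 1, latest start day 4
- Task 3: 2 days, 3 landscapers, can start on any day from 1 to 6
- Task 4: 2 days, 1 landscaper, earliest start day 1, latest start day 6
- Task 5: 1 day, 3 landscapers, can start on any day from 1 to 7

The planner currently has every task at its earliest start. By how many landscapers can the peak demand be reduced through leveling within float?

Early-start peak: d1:12  d2:7  d3:3  d4:3  d5:0  d6:0  d7:0 ⇒ 12.
Leveled (Task 1@1, Task 2@1, Task 3@5, Task 4@2, Task 5@7): d1:5  d2:4  d3:4  d4:3  d5:3  d6:3  d7:3 ⇒ 5.
Reduction 12 − 5 = 7.

7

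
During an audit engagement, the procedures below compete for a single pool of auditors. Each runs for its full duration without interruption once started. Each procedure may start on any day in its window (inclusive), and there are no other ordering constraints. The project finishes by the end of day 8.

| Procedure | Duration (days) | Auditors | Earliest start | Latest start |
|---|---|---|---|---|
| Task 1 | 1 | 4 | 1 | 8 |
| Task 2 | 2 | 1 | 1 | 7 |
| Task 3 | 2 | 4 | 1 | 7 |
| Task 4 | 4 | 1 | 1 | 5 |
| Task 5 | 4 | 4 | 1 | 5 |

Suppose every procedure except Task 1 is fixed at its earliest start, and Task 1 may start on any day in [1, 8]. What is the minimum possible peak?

10

Task 1@1: d1:14  d2:10  d3:5  d4:5  d5:0  d6:0  d7:0  d8:0 → peak 14
Task 1@2: d1:10  d2:14  d3:5  d4:5  d5:0  d6:0  d7:0  d8:0 → peak 14
Task 1@3: d1:10  d2:10  d3:9  d4:5  d5:0  d6:0  d7:0  d8:0 → peak 10
Task 1@4: d1:10  d2:10  d3:5  d4:9  d5:0  d6:0  d7:0  d8:0 → peak 10
Task 1@5: d1:10  d2:10  d3:5  d4:5  d5:4  d6:0  d7:0  d8:0 → peak 10
Task 1@6: d1:10  d2:10  d3:5  d4:5  d5:0  d6:4  d7:0  d8:0 → peak 10
Task 1@7: d1:10  d2:10  d3:5  d4:5  d5:0  d6:0  d7:4  d8:0 → peak 10
Task 1@8: d1:10  d2:10  d3:5  d4:5  d5:0  d6:0  d7:0  d8:4 → peak 10
Best is Task 1@3, peak 10.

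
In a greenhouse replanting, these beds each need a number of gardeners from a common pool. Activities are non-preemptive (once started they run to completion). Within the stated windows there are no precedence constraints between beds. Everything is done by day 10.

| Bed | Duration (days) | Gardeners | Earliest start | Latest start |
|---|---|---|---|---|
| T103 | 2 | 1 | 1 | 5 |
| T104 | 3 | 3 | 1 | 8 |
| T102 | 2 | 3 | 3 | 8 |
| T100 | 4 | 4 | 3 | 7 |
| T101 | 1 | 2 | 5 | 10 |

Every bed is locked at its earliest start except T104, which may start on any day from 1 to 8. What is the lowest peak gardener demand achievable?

7

T104@1: d1:4  d2:4  d3:10  d4:7  d5:6  d6:4  d7:0  d8:0  d9:0  d10:0 → peak 10
T104@2: d1:1  d2:4  d3:10  d4:10  d5:6  d6:4  d7:0  d8:0  d9:0  d10:0 → peak 10
T104@3: d1:1  d2:1  d3:10  d4:10  d5:9  d6:4  d7:0  d8:0  d9:0  d10:0 → peak 10
T104@4: d1:1  d2:1  d3:7  d4:10  d5:9  d6:7  d7:0  d8:0  d9:0  d10:0 → peak 10
T104@5: d1:1  d2:1  d3:7  d4:7  d5:9  d6:7  d7:3  d8:0  d9:0  d10:0 → peak 9
T104@6: d1:1  d2:1  d3:7  d4:7  d5:6  d6:7  d7:3  d8:3  d9:0  d10:0 → peak 7
T104@7: d1:1  d2:1  d3:7  d4:7  d5:6  d6:4  d7:3  d8:3  d9:3  d10:0 → peak 7
T104@8: d1:1  d2:1  d3:7  d4:7  d5:6  d6:4  d7:0  d8:3  d9:3  d10:3 → peak 7
Best is T104@6, peak 7.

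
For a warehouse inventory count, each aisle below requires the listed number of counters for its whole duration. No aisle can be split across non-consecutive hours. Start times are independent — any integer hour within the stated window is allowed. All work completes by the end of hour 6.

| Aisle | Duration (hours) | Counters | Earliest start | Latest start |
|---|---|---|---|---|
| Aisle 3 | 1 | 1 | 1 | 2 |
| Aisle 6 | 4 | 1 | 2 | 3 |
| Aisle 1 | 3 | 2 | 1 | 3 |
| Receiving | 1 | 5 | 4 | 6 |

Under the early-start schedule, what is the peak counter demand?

Early-start schedule: Aisle 3@1, Aisle 6@2, Aisle 1@1, Receiving@4.
Load per hour: hour 1: 3, hour 2: 3, hour 3: 3, hour 4: 6, hour 5: 1, hour 6: 0.
Peak is 6.

6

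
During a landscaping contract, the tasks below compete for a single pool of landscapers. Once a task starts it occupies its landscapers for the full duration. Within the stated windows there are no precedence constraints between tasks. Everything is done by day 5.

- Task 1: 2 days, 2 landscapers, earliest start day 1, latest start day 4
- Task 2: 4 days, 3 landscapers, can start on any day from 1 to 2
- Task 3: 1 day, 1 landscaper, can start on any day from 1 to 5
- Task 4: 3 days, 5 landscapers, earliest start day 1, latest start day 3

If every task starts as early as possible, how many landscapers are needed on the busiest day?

11

Early-start schedule: Task 1@1, Task 2@1, Task 3@1, Task 4@1.
Load per day: day 1: 11, day 2: 10, day 3: 8, day 4: 3, day 5: 0.
Peak is 11.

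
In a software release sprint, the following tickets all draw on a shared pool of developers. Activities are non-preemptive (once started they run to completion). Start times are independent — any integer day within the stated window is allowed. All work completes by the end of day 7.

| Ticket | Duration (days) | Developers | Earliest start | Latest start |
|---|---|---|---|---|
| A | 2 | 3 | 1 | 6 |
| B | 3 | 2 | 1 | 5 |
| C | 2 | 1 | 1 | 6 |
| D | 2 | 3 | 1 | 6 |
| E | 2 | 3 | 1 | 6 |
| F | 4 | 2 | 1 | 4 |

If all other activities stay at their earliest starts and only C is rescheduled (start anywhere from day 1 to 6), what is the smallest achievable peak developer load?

13

C@1: d1:14  d2:14  d3:4  d4:2  d5:0  d6:0  d7:0 → peak 14
C@2: d1:13  d2:14  d3:5  d4:2  d5:0  d6:0  d7:0 → peak 14
C@3: d1:13  d2:13  d3:5  d4:3  d5:0  d6:0  d7:0 → peak 13
C@4: d1:13  d2:13  d3:4  d4:3  d5:1  d6:0  d7:0 → peak 13
C@5: d1:13  d2:13  d3:4  d4:2  d5:1  d6:1  d7:0 → peak 13
C@6: d1:13  d2:13  d3:4  d4:2  d5:0  d6:1  d7:1 → peak 13
Best is C@3, peak 13.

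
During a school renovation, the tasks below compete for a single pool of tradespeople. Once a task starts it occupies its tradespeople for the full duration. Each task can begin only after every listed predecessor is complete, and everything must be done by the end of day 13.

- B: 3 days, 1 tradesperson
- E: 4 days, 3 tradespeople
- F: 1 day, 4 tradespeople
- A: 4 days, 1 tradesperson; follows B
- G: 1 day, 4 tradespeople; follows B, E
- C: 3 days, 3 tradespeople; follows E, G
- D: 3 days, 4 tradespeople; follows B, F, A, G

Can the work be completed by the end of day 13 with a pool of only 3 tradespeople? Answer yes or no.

Total tradesperson-days = 48; over 13 days the average is 48/13 > 3, so some day must exceed 3.

no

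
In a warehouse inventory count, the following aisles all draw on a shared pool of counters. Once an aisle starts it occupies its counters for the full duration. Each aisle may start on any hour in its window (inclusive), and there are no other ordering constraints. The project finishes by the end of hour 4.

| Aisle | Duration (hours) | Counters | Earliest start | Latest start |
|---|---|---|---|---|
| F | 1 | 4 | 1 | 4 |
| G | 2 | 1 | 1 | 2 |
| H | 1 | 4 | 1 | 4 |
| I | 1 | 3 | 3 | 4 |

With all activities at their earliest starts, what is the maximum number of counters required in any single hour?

9

Early-start schedule: F@1, G@1, H@1, I@3.
Load per hour: hour 1: 9, hour 2: 1, hour 3: 3, hour 4: 0.
Peak is 9.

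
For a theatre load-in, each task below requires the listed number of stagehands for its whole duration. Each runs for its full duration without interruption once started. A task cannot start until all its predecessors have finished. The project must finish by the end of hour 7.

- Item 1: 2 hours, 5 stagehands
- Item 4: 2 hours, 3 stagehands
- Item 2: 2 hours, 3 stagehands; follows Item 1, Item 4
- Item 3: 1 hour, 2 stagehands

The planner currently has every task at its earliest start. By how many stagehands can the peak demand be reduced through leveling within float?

5

Early-start peak: h1:10  h2:8  h3:3  h4:3  h5:0  h6:0  h7:0 ⇒ 10.
Leveled (Item 1@1, Item 4@3, Item 2@5, Item 3@3): h1:5  h2:5  h3:5  h4:3  h5:3  h6:3  h7:0 ⇒ 5.
Reduction 10 − 5 = 5.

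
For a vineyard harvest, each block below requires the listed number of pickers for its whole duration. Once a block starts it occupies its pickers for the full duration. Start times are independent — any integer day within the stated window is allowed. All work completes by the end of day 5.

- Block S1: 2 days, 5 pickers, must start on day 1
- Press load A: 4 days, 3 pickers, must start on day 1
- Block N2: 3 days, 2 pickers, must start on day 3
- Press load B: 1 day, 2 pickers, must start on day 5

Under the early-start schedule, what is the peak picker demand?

8

Early-start schedule: Block S1@1, Press load A@1, Block N2@3, Press load B@5.
Load per day: day 1: 8, day 2: 8, day 3: 5, day 4: 5, day 5: 4.
Peak is 8.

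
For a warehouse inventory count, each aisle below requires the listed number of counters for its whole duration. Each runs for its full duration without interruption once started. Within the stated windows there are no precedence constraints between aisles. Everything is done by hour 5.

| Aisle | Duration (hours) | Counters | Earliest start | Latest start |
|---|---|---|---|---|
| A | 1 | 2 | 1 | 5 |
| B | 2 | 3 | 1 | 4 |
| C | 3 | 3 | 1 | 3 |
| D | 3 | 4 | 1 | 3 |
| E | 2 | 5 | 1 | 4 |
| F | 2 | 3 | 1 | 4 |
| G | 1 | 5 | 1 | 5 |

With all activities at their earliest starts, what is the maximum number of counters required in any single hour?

Early-start schedule: A@1, B@1, C@1, D@1, E@1, F@1, G@1.
Load per hour: hour 1: 25, hour 2: 18, hour 3: 7, hour 4: 0, hour 5: 0.
Peak is 25.

25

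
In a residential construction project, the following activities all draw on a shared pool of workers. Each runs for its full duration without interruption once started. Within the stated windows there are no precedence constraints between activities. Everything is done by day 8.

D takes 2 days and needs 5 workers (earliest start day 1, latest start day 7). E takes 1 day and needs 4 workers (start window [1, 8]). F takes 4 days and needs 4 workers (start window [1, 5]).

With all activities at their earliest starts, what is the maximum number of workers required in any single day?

Early-start schedule: D@1, E@1, F@1.
Load per day: day 1: 13, day 2: 9, day 3: 4, day 4: 4, day 5: 0, day 6: 0, day 7: 0, day 8: 0.
Peak is 13.

13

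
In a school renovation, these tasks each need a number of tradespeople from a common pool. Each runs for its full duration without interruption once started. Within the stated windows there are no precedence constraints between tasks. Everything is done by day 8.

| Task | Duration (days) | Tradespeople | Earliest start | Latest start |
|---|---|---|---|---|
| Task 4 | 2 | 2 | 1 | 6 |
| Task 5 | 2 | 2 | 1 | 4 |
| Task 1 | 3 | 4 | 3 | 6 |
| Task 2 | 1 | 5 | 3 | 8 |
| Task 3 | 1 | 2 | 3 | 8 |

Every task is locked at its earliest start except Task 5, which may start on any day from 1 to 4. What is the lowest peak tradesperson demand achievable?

Task 5@1: d1:4  d2:4  d3:11  d4:4  d5:4  d6:0  d7:0  d8:0 → peak 11
Task 5@2: d1:2  d2:4  d3:13  d4:4  d5:4  d6:0  d7:0  d8:0 → peak 13
Task 5@3: d1:2  d2:2  d3:13  d4:6  d5:4  d6:0  d7:0  d8:0 → peak 13
Task 5@4: d1:2  d2:2  d3:11  d4:6  d5:6  d6:0  d7:0  d8:0 → peak 11
Best is Task 5@1, peak 11.

11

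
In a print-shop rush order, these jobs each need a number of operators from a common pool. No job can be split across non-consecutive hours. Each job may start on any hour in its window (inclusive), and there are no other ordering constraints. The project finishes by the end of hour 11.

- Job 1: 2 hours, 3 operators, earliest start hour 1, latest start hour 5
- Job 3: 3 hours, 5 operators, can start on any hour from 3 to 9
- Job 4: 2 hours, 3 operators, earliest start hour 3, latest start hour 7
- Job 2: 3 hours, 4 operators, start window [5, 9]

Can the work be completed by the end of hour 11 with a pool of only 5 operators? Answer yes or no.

Schedule Job 1@1, Job 3@3, Job 4@6, Job 2@8: h1:3  h2:3  h3:5  h4:5  h5:5  h6:3  h7:3  h8:4  h9:4  h10:4  h11:0 — peak 5 ≤ 5.

yes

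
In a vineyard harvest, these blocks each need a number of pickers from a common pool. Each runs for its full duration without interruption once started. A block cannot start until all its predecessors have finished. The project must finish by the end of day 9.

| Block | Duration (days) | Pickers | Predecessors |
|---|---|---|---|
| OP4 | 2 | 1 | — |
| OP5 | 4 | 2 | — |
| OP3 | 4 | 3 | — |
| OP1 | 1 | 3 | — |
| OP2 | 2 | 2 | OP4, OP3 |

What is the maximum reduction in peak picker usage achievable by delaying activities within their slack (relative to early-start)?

Early-start peak: d1:9  d2:6  d3:5  d4:5  d5:2  d6:2  d7:0  d8:0  d9:0 ⇒ 9.
Leveled (OP4@1, OP5@5, OP3@1, OP1@9, OP2@5): d1:4  d2:4  d3:3  d4:3  d5:4  d6:4  d7:2  d8:2  d9:3 ⇒ 4.
Reduction 9 − 4 = 5.

5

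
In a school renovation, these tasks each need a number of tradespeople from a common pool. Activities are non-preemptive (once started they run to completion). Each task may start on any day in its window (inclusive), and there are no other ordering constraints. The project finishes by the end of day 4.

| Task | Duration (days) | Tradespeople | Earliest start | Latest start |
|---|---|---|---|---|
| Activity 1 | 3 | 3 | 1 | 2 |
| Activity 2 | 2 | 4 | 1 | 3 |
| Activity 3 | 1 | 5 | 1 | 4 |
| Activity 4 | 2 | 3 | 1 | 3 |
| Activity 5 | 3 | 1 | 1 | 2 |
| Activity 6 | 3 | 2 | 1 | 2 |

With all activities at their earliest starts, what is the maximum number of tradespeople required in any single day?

18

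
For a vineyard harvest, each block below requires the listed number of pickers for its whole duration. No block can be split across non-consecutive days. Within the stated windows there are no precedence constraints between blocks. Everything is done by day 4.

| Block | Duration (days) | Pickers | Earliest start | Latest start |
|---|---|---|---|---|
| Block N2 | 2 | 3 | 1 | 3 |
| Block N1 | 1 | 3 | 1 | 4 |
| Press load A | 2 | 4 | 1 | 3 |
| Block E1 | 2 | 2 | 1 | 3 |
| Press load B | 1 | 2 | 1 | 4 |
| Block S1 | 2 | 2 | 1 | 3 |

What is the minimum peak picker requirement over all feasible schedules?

Early-start (Block N2@1, Block N1@1, Press load A@1, Block E1@1, Press load B@1, Block S1@1) gives peak 16: d1:16  d2:11  d3:0  d4:0.
Shift Block N1→3, Block E1→3, Press load B→4, Block S1→3.
Schedule Block N2@1, Block N1@3, Press load A@1, Block E1@3, Press load B@4, Block S1@3: d1:7  d2:7  d3:7  d4:6 — peak 7.
Total picker-days = 27 over 4 days ⇒ peak ≥ ⌈27/4⌉ = 7, so 7 is optimal.

7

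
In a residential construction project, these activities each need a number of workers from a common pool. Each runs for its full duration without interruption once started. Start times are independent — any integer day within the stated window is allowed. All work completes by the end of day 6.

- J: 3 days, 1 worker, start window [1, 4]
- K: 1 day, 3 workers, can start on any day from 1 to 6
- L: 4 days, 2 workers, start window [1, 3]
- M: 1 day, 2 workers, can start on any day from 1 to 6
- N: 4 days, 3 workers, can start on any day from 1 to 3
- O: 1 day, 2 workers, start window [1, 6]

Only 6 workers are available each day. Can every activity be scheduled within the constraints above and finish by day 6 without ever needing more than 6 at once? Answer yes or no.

Schedule J@1, K@1, L@1, M@2, N@3, O@5: d1:6  d2:5  d3:6  d4:5  d5:5  d6:3 — peak 6 ≤ 6.

yes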